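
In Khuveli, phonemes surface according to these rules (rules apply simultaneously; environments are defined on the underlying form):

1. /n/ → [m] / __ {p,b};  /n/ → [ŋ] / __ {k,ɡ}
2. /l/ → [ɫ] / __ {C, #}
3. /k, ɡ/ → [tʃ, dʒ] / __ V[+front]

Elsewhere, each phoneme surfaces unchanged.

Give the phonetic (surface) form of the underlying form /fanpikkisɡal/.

/f/ (word-initial): no rule targets it → [f].
/a/ (between /f/ and /n/): no rule targets it → [a].
Rule 1 applies to /n/ (between /a/ and /p/: before a labial or velar stop) → [m].
/p/ stays [p].
/i/ stays [i].
/k/ (between /i/ and /k/) is in the target of rule 3 but the environment (before a front vowel) is not met → [k].
/k/ (between /k/ and /i/) occurs before a front vowel → [tʃ] by rule 3.
/i/ (between /k/ and /s/) is unaffected → [i].
/s/ (between /i/ and /ɡ/): no rule targets it → [s].
/ɡ/ — between /s/ and /a/; rule 3 does not apply here → [ɡ].
/a/ (between /ɡ/ and /l/) is unaffected → [a].
/l/ — word-final, word-finally or immediately before a consonant — surfaces as [ɫ] (rule 2).

[fampiktʃisɡaɫ]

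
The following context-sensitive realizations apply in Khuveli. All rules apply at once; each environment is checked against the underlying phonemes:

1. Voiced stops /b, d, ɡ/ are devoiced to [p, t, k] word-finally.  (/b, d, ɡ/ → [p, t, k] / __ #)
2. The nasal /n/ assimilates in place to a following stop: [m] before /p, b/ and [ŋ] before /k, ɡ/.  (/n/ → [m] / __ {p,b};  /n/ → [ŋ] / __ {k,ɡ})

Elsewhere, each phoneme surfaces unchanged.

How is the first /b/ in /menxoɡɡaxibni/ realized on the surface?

[b]

/b/ (between /i/ and /n/) is in the target of rule 1 but the environment (word-finally) is not met → [b].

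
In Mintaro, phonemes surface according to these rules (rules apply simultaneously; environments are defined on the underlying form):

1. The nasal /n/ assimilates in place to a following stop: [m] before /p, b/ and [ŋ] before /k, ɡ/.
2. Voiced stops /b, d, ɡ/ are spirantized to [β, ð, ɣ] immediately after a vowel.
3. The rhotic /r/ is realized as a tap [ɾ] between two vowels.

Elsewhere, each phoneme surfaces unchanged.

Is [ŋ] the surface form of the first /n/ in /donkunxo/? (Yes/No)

Yes

/n/ meets the environment for rule 1 (before a labial or velar stop) → [ŋ].
The actual realization is [ŋ], which matches [ŋ].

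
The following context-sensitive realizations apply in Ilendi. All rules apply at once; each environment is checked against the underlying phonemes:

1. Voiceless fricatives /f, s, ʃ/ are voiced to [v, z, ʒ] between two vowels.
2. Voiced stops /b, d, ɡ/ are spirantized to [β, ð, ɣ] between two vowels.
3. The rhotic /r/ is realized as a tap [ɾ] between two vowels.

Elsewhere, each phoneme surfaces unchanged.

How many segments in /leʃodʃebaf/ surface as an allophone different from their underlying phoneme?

Segments that undergo a rule: /ʃ/ → [ʒ] (rule 1); /b/ → [β] (rule 2).
All other segments surface unchanged.

2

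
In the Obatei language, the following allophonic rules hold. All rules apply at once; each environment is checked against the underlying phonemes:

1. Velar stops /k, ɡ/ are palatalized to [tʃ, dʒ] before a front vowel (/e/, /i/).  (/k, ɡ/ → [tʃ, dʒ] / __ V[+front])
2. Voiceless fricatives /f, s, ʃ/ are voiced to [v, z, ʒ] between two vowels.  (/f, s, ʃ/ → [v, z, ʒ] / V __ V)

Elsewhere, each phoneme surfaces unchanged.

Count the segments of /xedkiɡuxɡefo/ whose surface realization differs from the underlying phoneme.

Segments that undergo a rule: /k/ → [tʃ] (rule 1); /ɡ/ → [dʒ] (rule 1); /f/ → [v] (rule 2).
All other segments surface unchanged.

3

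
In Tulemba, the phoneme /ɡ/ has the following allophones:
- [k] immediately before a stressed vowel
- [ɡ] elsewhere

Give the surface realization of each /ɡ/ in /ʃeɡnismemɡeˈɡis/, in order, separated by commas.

[ɡ], [ɡ], [k]

Occurrence 1 (position 3): no conditioning environment matches → elsewhere allophone [ɡ].
Occurrence 2 (position 10): no conditioning environment matches → elsewhere allophone [ɡ].
Occurrence 3 (position 12): immediately before a stressed vowel → [k].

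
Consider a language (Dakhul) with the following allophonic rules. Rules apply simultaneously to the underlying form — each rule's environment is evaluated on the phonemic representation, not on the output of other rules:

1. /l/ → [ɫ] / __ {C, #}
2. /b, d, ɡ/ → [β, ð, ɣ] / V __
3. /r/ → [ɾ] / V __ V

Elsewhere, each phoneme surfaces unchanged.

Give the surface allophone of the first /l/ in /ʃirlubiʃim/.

/l/ (between /r/ and /u/) fails the environment for rule 1, so it stays [l].

[l]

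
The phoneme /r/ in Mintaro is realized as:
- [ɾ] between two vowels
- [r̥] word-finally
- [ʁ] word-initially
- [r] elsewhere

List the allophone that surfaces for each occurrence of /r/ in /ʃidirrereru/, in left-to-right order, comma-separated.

Occurrence 1 (position 5): no conditioning environment matches → elsewhere allophone [r].
Occurrence 2 (position 6): no conditioning environment matches → elsewhere allophone [r].
Occurrence 3 (position 8): between two vowels → [ɾ].
Occurrence 4 (position 10): between two vowels → [ɾ].

[r], [r], [ɾ], [ɾ]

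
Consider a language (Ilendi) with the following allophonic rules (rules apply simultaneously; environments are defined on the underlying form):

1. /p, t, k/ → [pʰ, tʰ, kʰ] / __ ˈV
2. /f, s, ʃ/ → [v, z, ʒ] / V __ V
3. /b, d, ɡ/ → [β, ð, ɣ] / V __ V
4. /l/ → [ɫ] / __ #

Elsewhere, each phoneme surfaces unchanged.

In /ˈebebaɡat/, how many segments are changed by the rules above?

Segments that undergo a rule: /b/ → [β] (rule 3); /b/ → [β] (rule 3); /ɡ/ → [ɣ] (rule 3).
All other segments surface unchanged.

3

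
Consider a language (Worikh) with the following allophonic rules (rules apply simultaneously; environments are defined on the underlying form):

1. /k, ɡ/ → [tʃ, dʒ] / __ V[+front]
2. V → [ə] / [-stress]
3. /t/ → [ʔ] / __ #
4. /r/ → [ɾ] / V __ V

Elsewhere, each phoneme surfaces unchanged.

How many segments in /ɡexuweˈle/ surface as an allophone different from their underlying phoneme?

Segments that undergo a rule: /ɡ/ → [dʒ] (rule 1); /e/ → [ə] (rule 2); /u/ → [ə] (rule 2); /e/ → [ə] (rule 2).
All other segments surface unchanged.

4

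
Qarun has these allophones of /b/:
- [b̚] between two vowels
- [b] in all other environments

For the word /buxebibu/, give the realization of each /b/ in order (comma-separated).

[b], [b̚], [b̚]

Occurrence 1 (position 1): no conditioning environment matches → elsewhere allophone [b].
Occurrence 2 (position 5): between two vowels → [b̚].
Occurrence 3 (position 7): between two vowels → [b̚].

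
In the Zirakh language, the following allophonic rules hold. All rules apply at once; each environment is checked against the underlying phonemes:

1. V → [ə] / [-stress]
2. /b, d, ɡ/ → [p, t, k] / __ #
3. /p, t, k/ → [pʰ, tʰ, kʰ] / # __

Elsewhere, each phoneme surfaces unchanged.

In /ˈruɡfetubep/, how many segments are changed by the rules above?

3

Segments that undergo a rule: /e/ → [ə] (rule 1); /u/ → [ə] (rule 1); /e/ → [ə] (rule 1).
All other segments surface unchanged.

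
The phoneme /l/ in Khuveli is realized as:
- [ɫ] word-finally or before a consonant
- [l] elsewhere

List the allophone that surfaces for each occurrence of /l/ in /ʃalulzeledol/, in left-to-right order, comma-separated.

[l], [ɫ], [l], [ɫ]

Occurrence 1 (position 3): no conditioning environment matches → elsewhere allophone [l].
Occurrence 2 (position 5): word-finally or before a consonant → [ɫ].
Occurrence 3 (position 8): no conditioning environment matches → elsewhere allophone [l].
Occurrence 4 (position 12): word-finally or before a consonant → [ɫ].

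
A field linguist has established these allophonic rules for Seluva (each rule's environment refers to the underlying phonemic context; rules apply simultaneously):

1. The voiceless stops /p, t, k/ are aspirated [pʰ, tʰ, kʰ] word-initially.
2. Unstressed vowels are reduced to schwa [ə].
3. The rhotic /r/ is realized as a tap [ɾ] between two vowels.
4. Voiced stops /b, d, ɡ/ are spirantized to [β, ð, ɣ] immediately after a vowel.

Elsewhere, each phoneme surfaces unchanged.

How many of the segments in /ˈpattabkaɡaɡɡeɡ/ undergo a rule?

9

Segments that undergo a rule: /p/ → [pʰ] (rule 1); /a/ → [ə] (rule 2); /b/ → [β] (rule 4); /a/ → [ə] (rule 2); /ɡ/ → [ɣ] (rule 4); /a/ → [ə] (rule 2); /ɡ/ → [ɣ] (rule 4); /e/ → [ə] (rule 2); /ɡ/ → [ɣ] (rule 4).
All other segments surface unchanged.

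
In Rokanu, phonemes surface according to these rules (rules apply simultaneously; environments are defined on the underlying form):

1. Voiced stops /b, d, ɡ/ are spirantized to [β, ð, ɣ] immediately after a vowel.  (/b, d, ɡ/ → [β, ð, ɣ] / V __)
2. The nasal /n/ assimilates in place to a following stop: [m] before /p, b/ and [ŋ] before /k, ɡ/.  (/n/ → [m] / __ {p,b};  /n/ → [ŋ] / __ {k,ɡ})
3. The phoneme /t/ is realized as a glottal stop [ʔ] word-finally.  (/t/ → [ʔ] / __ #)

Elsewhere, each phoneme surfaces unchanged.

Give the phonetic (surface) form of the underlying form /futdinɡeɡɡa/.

/f/ (word-initial) is unaffected → [f].
/u/ (between /f/ and /t/): no rule targets it → [u].
/t/ — between /u/ and /d/; rule 3 does not apply here → [t].
/d/ (between /t/ and /i/): rule 1 targets it, but not immediately after a vowel → unchanged [d].
/i/ — not in any rule's target class → [i].
/n/ meets the environment for rule 2 (before a labial or velar stop) → [ŋ].
/ɡ/ — between /n/ and /e/; rule 1 does not apply here → [ɡ].
/e/ stays [e].
/ɡ/ meets the environment for rule 1 (immediately after a vowel) → [ɣ].
/ɡ/ (between /ɡ/ and /a/) fails the environment for rule 1, so it stays [ɡ].
/a/ stays [a].

[futdiŋɡeɣɡa]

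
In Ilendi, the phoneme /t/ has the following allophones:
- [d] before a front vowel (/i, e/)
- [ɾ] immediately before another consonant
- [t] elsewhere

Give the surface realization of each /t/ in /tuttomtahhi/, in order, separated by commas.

[t], [ɾ], [t], [t]

Occurrence 1 (position 1): no conditioning environment matches → elsewhere allophone [t].
Occurrence 2 (position 3): immediately before another consonant → [ɾ].
Occurrence 3 (position 4): no conditioning environment matches → elsewhere allophone [t].
Occurrence 4 (position 7): no conditioning environment matches → elsewhere allophone [t].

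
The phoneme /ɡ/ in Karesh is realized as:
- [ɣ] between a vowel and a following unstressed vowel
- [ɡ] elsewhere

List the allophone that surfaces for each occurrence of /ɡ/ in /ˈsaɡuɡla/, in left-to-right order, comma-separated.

[ɣ], [ɡ]

Occurrence 1 (position 3): between a vowel and a following unstressed vowel → [ɣ].
Occurrence 2 (position 5): no conditioning environment matches → elsewhere allophone [ɡ].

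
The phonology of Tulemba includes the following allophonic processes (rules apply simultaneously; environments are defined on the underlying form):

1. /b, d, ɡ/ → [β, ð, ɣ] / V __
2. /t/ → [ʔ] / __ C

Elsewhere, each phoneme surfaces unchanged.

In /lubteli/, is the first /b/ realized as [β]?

Yes

Rule 1 applies to /b/ (between /u/ and /t/: immediately after a vowel) → [β].
The actual realization is [β], which matches [β].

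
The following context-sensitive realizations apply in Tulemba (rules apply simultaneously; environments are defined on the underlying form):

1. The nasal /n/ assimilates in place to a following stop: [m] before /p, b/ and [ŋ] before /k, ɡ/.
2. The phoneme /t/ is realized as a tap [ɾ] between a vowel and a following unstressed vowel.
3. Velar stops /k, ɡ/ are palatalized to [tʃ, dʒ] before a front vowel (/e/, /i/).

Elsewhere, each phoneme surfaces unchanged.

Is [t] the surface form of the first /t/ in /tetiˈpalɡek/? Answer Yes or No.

/t/ (word-initial) fails the environment for rule 2, so it stays [t].
The actual realization is [t], which matches [t].

Yes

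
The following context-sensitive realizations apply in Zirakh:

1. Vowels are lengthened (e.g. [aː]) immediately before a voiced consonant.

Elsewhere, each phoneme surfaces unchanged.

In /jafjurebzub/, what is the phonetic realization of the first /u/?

[uː]

Rule 1 applies to /u/ (between /j/ and /r/: before a voiced consonant) → [uː].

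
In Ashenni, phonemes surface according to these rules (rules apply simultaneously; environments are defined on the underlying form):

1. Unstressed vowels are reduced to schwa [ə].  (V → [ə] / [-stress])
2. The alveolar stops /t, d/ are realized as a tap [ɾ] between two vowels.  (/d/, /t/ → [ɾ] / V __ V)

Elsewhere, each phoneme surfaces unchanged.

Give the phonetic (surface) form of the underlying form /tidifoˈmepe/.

[təɾəfəˈmepə]

/t/ (word-initial) fails the environment for rule 2, so it stays [t].
Rule 1 applies to /i/ (between /t/ and /d/: in an unstressed syllable) → [ə].
/d/ — between /i/ and /i/, between two vowels — surfaces as [ɾ] (rule 2).
/i/ meets the environment for rule 1 (in an unstressed syllable) → [ə].
/f/ — not in any rule's target class → [f].
/o/ — between /f/ and /m/, in an unstressed syllable — surfaces as [ə] (rule 1).
/m/ (between /o/ and /e/) is unaffected → [m].
/e/ (between /m/ and /p/) fails the environment for rule 1, so it stays [e].
/p/ — not in any rule's target class → [p].
Rule 1 applies to /e/ (word-final: in an unstressed syllable) → [ə].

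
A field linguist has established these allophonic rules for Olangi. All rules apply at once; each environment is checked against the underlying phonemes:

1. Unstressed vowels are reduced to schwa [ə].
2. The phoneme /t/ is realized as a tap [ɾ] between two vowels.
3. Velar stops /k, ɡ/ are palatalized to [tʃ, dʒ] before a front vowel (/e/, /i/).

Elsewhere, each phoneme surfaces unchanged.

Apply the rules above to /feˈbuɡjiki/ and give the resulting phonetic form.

/f/ — not in any rule's target class → [f].
Rule 1 applies to /e/ (between /f/ and /b/: in an unstressed syllable) → [ə].
/b/ (between /e/ and /u/): no rule targets it → [b].
/u/ — between /b/ and /ɡ/; rule 1 does not apply here → [u].
/ɡ/ (between /u/ and /j/) fails the environment for rule 3, so it stays [ɡ].
/j/ — not in any rule's target class → [j].
/i/ (between /j/ and /k/): in an unstressed syllable, so rule 1 applies → [ə].
/k/ (between /i/ and /i/): before a front vowel, so rule 3 applies → [tʃ].
/i/ meets the environment for rule 1 (in an unstressed syllable) → [ə].

[fəˈbuɡjətʃə]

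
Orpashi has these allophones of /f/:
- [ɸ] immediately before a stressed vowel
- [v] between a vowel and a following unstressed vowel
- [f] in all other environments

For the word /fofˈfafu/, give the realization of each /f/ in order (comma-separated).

Occurrence 1 (position 1): no conditioning environment matches → elsewhere allophone [f].
Occurrence 2 (position 3): no conditioning environment matches → elsewhere allophone [f].
Occurrence 3 (position 4): immediately before a stressed vowel → [ɸ].
Occurrence 4 (position 6): between a vowel and a following unstressed vowel → [v].

[f], [f], [ɸ], [v]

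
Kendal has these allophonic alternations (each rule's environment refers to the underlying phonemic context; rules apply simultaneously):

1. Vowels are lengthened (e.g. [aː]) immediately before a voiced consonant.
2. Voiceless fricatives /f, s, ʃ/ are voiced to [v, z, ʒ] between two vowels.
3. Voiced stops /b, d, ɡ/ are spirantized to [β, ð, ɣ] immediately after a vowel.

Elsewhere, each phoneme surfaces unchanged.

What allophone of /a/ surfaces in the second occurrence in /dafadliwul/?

[aː]

Rule 1 applies to /a/ (between /f/ and /d/: before a voiced consonant) → [aː].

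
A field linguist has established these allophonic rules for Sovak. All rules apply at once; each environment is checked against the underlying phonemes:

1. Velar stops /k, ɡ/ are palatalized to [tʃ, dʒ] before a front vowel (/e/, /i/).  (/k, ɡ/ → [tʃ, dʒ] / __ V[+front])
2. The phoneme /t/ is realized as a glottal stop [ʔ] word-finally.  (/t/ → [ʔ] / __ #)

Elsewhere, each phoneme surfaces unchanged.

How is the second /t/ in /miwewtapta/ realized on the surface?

[t]

/t/ (between /p/ and /a/) fails the environment for rule 2, so it stays [t].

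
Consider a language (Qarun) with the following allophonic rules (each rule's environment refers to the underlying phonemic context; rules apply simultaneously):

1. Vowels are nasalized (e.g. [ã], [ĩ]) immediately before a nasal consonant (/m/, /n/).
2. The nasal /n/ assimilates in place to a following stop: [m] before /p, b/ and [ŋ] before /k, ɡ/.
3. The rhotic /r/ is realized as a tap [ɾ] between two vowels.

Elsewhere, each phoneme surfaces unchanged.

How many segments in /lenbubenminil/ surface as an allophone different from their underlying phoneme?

4

Segments that undergo a rule: /e/ → [ẽ] (rule 1); /n/ → [m] (rule 2); /e/ → [ẽ] (rule 1); /i/ → [ĩ] (rule 1).
All other segments surface unchanged.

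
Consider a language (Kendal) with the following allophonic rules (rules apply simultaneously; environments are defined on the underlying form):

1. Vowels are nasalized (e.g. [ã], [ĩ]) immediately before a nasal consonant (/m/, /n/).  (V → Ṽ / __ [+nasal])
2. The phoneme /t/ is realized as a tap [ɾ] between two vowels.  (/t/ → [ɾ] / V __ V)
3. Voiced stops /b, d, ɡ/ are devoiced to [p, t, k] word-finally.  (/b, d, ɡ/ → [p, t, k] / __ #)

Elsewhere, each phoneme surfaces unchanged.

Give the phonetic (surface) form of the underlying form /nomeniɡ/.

/n/ — not in any rule's target class → [n].
/o/ (between /n/ and /m/): before a nasal consonant, so rule 1 applies → [õ].
/m/ — not in any rule's target class → [m].
/e/ (between /m/ and /n/): before a nasal consonant, so rule 1 applies → [ẽ].
/n/ — not in any rule's target class → [n].
/i/ (between /n/ and /ɡ/) fails the environment for rule 1, so it stays [i].
/ɡ/ — word-final, word-finally — surfaces as [k] (rule 3).

[nõmẽnik]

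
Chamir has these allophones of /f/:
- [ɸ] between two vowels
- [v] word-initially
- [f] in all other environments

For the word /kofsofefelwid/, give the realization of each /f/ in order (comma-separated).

Occurrence 1 (position 3): no conditioning environment matches → elsewhere allophone [f].
Occurrence 2 (position 6): between two vowels → [ɸ].
Occurrence 3 (position 8): between two vowels → [ɸ].

[f], [ɸ], [ɸ]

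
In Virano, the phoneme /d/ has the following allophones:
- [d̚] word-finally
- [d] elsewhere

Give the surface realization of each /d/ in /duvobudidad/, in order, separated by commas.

Occurrence 1 (position 1): no conditioning environment matches → elsewhere allophone [d].
Occurrence 2 (position 7): no conditioning environment matches → elsewhere allophone [d].
Occurrence 3 (position 9): no conditioning environment matches → elsewhere allophone [d].
Occurrence 4 (position 11): word-finally → [d̚].

[d], [d], [d], [d̚]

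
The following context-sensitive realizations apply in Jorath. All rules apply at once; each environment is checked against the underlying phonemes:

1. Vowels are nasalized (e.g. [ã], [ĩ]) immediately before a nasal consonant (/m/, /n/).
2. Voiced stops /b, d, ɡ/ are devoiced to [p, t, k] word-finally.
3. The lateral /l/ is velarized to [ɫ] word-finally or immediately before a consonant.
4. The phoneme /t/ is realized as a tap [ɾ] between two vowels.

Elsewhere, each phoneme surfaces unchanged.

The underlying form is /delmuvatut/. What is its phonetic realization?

/d/ (word-initial): rule 2 targets it, but not word-finally → unchanged [d].
/e/ (between /d/ and /l/) fails the environment for rule 1, so it stays [e].
/l/ (between /e/ and /m/): word-finally or immediately before a consonant, so rule 3 applies → [ɫ].
/u/ (between /m/ and /v/) is in the target of rule 1 but the environment (before a nasal consonant) is not met → [u].
/a/ (between /v/ and /t/) is in the target of rule 1 but the environment (before a nasal consonant) is not met → [a].
/t/ (between /a/ and /u/) occurs between two vowels → [ɾ] by rule 4.
/u/ (between /t/ and /t/) is in the target of rule 1 but the environment (before a nasal consonant) is not met → [u].
/t/ (word-final): rule 4 targets it, but not between two vowels → unchanged [t].

[deɫmuvaɾut]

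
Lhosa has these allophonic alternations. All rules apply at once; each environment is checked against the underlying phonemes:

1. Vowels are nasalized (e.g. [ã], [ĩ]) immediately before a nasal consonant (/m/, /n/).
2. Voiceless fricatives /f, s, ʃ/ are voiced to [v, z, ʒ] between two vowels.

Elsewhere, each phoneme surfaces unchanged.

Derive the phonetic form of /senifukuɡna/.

/s/ (word-initial) fails the environment for rule 2, so it stays [s].
Rule 1 applies to /e/ (between /s/ and /n/: before a nasal consonant) → [ẽ].
/i/ (between /n/ and /f/): rule 1 targets it, but not before a nasal consonant → unchanged [i].
/f/ (between /i/ and /u/): between two vowels, so rule 2 applies → [v].
/u/ — between /f/ and /k/; rule 1 does not apply here → [u].
/u/ (between /k/ and /ɡ/) is in the target of rule 1 but the environment (before a nasal consonant) is not met → [u].
/a/ (word-final) fails the environment for rule 1, so it stays [a].

[sẽnivukuɡna]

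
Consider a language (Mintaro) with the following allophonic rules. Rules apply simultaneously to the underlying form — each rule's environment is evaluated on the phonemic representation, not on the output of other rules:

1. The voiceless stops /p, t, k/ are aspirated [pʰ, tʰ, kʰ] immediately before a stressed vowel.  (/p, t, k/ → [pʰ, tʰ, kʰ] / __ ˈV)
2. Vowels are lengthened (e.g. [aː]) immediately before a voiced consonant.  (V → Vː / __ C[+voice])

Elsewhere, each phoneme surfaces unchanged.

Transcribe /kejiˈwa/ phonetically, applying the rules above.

[keːjiːˈwa]

/k/ (word-initial): rule 1 targets it, but not immediately before a stressed vowel → unchanged [k].
/e/ (between /k/ and /j/) occurs before a voiced consonant → [eː] by rule 2.
/i/ meets the environment for rule 2 (before a voiced consonant) → [iː].
/a/ (word-final) fails the environment for rule 2, so it stays [a].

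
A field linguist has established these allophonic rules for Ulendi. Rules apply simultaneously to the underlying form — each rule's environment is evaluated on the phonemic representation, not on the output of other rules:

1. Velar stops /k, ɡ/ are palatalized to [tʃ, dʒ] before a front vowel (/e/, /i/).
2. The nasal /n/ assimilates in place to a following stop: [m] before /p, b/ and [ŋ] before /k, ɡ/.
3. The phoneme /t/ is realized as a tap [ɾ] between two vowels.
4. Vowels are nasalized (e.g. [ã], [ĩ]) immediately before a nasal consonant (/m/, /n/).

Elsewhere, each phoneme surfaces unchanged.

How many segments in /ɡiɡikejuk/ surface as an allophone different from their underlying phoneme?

Segments that undergo a rule: /ɡ/ → [dʒ] (rule 1); /ɡ/ → [dʒ] (rule 1); /k/ → [tʃ] (rule 1).
All other segments surface unchanged.

3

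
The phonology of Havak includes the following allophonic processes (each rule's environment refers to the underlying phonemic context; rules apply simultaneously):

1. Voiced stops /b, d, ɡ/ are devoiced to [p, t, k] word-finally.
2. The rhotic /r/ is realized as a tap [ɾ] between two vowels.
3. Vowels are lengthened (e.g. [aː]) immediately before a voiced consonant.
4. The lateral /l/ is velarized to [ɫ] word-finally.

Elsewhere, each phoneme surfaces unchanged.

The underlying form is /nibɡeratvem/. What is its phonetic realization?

/n/ — not in any rule's target class → [n].
/i/ — between /n/ and /b/, before a voiced consonant — surfaces as [iː] (rule 3).
/b/ (between /i/ and /ɡ/) is in the target of rule 1 but the environment (word-finally) is not met → [b].
/ɡ/ (between /b/ and /e/) fails the environment for rule 1, so it stays [ɡ].
/e/ meets the environment for rule 3 (before a voiced consonant) → [eː].
/r/ (between /e/ and /a/) occurs between two vowels → [ɾ] by rule 2.
/a/ (between /r/ and /t/) is in the target of rule 3 but the environment (before a voiced consonant) is not met → [a].
/t/ (between /a/ and /v/) is unaffected → [t].
/v/ (between /t/ and /e/): no rule targets it → [v].
/e/ — between /v/ and /m/, before a voiced consonant — surfaces as [eː] (rule 3).
/m/ (word-final): no rule targets it → [m].

[niːbɡeːɾatveːm]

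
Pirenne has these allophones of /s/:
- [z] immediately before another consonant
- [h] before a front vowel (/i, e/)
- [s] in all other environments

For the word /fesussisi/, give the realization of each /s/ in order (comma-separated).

[s], [z], [h], [h]

Occurrence 1 (position 3): no conditioning environment matches → elsewhere allophone [s].
Occurrence 2 (position 5): immediately before another consonant → [z].
Occurrence 3 (position 6): before a front vowel (/i, e/) → [h].
Occurrence 4 (position 8): before a front vowel (/i, e/) → [h].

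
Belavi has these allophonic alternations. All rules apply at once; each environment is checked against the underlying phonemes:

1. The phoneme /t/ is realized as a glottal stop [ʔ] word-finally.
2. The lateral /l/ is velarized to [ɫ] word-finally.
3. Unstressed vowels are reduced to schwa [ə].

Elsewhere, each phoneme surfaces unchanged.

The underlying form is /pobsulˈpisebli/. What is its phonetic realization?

[pəbsəlˈpisəblə]

/p/ (word-initial) is unaffected → [p].
/o/ meets the environment for rule 3 (in an unstressed syllable) → [ə].
/b/ — not in any rule's target class → [b].
/s/ — not in any rule's target class → [s].
/u/ (between /s/ and /l/) occurs in an unstressed syllable → [ə] by rule 3.
/l/ — between /u/ and /p/; rule 2 does not apply here → [l].
/p/ (between /l/ and /i/): no rule targets it → [p].
/i/ — between /p/ and /s/; rule 3 does not apply here → [i].
/s/ — not in any rule's target class → [s].
/e/ meets the environment for rule 3 (in an unstressed syllable) → [ə].
/b/ stays [b].
/l/ — between /b/ and /i/; rule 2 does not apply here → [l].
/i/ (word-final) occurs in an unstressed syllable → [ə] by rule 3.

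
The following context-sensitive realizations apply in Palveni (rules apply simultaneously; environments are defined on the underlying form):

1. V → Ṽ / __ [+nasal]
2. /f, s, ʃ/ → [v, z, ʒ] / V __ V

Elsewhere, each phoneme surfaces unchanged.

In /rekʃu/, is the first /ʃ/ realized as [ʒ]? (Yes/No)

/ʃ/ (between /k/ and /u/): rule 2 targets it, but not between two vowels → unchanged [ʃ].
The actual realization is [ʃ], not [ʒ].

No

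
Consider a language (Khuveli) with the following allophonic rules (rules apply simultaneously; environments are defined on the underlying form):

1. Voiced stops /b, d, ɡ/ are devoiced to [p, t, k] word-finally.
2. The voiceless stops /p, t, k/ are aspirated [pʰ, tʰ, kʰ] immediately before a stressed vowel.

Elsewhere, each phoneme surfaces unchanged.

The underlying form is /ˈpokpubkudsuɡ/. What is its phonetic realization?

[ˈpʰokpubkudsuk]

/p/ (word-initial) occurs immediately before a stressed vowel → [pʰ] by rule 2.
/k/ (between /o/ and /p/) fails the environment for rule 2, so it stays [k].
/p/ (between /k/ and /u/): rule 2 targets it, but not immediately before a stressed vowel → unchanged [p].
/b/ — between /u/ and /k/; rule 1 does not apply here → [b].
/k/ (between /b/ and /u/) fails the environment for rule 2, so it stays [k].
/d/ (between /u/ and /s/): rule 1 targets it, but not word-finally → unchanged [d].
/ɡ/ meets the environment for rule 1 (word-finally) → [k].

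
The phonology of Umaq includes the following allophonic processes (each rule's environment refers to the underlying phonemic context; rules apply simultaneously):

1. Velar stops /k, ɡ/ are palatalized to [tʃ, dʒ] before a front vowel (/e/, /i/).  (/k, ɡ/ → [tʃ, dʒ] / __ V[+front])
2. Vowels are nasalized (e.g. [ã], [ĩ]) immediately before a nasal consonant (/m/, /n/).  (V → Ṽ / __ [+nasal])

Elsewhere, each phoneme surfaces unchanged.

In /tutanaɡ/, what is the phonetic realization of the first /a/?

Rule 2 applies to /a/ (between /t/ and /n/: before a nasal consonant) → [ã].

[ã]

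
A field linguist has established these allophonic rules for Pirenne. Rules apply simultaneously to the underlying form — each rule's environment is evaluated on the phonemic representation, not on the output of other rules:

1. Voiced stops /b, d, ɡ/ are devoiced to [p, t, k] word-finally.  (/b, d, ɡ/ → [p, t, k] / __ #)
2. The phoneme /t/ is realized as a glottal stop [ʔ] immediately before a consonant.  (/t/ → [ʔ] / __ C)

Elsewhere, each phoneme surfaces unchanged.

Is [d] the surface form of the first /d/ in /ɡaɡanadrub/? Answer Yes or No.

Yes

/d/ — between /a/ and /r/; rule 1 does not apply here → [d].
The actual realization is [d], which matches [d].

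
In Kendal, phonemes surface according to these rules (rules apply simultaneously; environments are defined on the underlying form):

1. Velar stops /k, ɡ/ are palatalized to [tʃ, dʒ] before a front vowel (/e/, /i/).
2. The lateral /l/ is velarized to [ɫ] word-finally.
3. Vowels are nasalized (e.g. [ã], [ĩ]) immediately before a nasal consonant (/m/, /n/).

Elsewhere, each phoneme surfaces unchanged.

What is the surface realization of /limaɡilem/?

/l/ (word-initial) is in the target of rule 2 but the environment (word-finally) is not met → [l].
/i/ (between /l/ and /m/) occurs before a nasal consonant → [ĩ] by rule 3.
/m/ — not in any rule's target class → [m].
/a/ (between /m/ and /ɡ/) fails the environment for rule 3, so it stays [a].
/ɡ/ — between /a/ and /i/, before a front vowel — surfaces as [dʒ] (rule 1).
/i/ — between /ɡ/ and /l/; rule 3 does not apply here → [i].
/l/ (between /i/ and /e/) is in the target of rule 2 but the environment (word-finally) is not met → [l].
/e/ — between /l/ and /m/, before a nasal consonant — surfaces as [ẽ] (rule 3).
/m/ (word-final): no rule targets it → [m].

[lĩmadʒilẽm]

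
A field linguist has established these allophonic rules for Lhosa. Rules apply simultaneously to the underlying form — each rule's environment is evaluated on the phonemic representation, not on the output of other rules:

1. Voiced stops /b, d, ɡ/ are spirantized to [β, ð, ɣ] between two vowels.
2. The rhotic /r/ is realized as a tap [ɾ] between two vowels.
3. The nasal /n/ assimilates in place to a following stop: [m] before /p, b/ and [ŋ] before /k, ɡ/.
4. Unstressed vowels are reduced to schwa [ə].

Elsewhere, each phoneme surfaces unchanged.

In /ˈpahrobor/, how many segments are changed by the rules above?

Segments that undergo a rule: /o/ → [ə] (rule 4); /b/ → [β] (rule 1); /o/ → [ə] (rule 4).
All other segments surface unchanged.

3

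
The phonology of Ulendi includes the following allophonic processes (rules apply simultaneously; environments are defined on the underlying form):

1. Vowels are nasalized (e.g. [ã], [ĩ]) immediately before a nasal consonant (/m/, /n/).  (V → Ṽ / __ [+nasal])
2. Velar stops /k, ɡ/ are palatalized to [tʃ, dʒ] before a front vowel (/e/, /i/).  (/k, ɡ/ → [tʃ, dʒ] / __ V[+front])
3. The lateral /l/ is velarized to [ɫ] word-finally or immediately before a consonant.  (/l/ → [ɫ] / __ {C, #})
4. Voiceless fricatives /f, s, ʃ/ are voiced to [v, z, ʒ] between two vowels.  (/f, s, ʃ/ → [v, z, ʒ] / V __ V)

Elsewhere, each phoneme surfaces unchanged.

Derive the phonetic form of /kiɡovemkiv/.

/k/ (word-initial) occurs before a front vowel → [tʃ] by rule 2.
/i/ (between /k/ and /ɡ/) is in the target of rule 1 but the environment (before a nasal consonant) is not met → [i].
/ɡ/ — between /i/ and /o/; rule 2 does not apply here → [ɡ].
/o/ (between /ɡ/ and /v/) fails the environment for rule 1, so it stays [o].
/v/ (between /o/ and /e/): no rule targets it → [v].
/e/ (between /v/ and /m/) occurs before a nasal consonant → [ẽ] by rule 1.
/m/ stays [m].
Rule 2 applies to /k/ (between /m/ and /i/: before a front vowel) → [tʃ].
/i/ — between /k/ and /v/; rule 1 does not apply here → [i].
/v/ — not in any rule's target class → [v].

[tʃiɡovẽmtʃiv]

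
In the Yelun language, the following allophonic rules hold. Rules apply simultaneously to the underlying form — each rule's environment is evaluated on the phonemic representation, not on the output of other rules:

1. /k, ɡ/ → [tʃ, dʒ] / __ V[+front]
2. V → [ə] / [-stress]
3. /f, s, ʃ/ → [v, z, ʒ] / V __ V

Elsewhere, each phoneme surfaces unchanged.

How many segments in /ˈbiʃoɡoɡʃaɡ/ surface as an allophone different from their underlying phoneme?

4

Segments that undergo a rule: /ʃ/ → [ʒ] (rule 3); /o/ → [ə] (rule 2); /o/ → [ə] (rule 2); /a/ → [ə] (rule 2).
All other segments surface unchanged.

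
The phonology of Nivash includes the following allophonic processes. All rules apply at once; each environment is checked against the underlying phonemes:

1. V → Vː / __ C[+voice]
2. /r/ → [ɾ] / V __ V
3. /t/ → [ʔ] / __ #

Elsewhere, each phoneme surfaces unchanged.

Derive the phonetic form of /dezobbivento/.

[deːzoːbbiːveːnto]

/e/ — between /d/ and /z/, before a voiced consonant — surfaces as [eː] (rule 1).
/o/ meets the environment for rule 1 (before a voiced consonant) → [oː].
/i/ meets the environment for rule 1 (before a voiced consonant) → [iː].
Rule 1 applies to /e/ (between /v/ and /n/: before a voiced consonant) → [eː].
/t/ (between /n/ and /o/) fails the environment for rule 3, so it stays [t].
/o/ (word-final): rule 1 targets it, but not before a voiced consonant → unchanged [o].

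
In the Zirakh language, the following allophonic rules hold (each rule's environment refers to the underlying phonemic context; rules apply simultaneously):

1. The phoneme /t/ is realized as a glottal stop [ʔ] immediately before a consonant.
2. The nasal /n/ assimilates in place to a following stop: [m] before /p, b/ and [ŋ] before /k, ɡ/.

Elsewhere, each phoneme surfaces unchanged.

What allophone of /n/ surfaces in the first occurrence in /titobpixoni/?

[n]

/n/ (between /o/ and /i/) fails the environment for rule 2, so it stays [n].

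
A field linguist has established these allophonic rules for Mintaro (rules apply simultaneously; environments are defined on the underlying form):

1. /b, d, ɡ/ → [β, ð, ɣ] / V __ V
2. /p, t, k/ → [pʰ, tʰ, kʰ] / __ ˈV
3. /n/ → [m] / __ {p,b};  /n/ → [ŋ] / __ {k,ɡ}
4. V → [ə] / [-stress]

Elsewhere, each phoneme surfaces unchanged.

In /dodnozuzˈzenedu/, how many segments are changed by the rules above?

Segments that undergo a rule: /o/ → [ə] (rule 4); /o/ → [ə] (rule 4); /u/ → [ə] (rule 4); /e/ → [ə] (rule 4); /d/ → [ð] (rule 1); /u/ → [ə] (rule 4).
All other segments surface unchanged.

6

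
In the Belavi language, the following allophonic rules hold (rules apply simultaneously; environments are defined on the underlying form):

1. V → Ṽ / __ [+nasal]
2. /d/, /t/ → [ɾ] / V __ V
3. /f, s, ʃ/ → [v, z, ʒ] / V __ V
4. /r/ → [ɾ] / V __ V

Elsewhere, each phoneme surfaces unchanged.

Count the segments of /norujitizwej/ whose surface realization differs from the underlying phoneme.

2

Segments that undergo a rule: /r/ → [ɾ] (rule 4); /t/ → [ɾ] (rule 2).
All other segments surface unchanged.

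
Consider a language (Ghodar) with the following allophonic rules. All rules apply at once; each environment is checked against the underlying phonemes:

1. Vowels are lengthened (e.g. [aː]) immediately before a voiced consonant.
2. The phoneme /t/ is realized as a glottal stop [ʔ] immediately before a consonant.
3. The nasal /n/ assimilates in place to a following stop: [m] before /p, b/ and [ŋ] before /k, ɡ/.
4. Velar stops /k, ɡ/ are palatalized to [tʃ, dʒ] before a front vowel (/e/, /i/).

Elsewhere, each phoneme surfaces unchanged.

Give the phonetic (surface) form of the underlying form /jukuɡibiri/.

/j/ (word-initial) is unaffected → [j].
/u/ (between /j/ and /k/): rule 1 targets it, but not before a voiced consonant → unchanged [u].
/k/ (between /u/ and /u/) is in the target of rule 4 but the environment (before a front vowel) is not met → [k].
/u/ meets the environment for rule 1 (before a voiced consonant) → [uː].
/ɡ/ (between /u/ and /i/) occurs before a front vowel → [dʒ] by rule 4.
Rule 1 applies to /i/ (between /ɡ/ and /b/: before a voiced consonant) → [iː].
/b/ stays [b].
Rule 1 applies to /i/ (between /b/ and /r/: before a voiced consonant) → [iː].
/r/ — not in any rule's target class → [r].
/i/ (word-final): rule 1 targets it, but not before a voiced consonant → unchanged [i].

[jukuːdʒiːbiːri]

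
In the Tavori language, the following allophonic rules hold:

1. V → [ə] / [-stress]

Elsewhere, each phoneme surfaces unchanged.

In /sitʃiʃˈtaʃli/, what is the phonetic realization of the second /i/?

[ə]

/i/ meets the environment for rule 1 (in an unstressed syllable) → [ə].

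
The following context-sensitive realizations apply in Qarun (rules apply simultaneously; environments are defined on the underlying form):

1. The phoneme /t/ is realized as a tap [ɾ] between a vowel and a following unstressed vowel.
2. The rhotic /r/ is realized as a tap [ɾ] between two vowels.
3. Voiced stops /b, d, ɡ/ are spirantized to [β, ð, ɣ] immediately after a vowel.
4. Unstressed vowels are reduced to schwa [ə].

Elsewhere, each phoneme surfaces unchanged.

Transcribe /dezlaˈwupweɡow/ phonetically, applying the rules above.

[dəzləˈwupwəɣəw]

/d/ — word-initial; rule 3 does not apply here → [d].
Rule 4 applies to /e/ (between /d/ and /z/: in an unstressed syllable) → [ə].
/z/ (between /e/ and /l/): no rule targets it → [z].
/l/ — not in any rule's target class → [l].
/a/ meets the environment for rule 4 (in an unstressed syllable) → [ə].
/w/ stays [w].
/u/ (between /w/ and /p/) fails the environment for rule 4, so it stays [u].
/p/ stays [p].
/w/ (between /p/ and /e/): no rule targets it → [w].
/e/ (between /w/ and /ɡ/) occurs in an unstressed syllable → [ə] by rule 4.
/ɡ/ meets the environment for rule 3 (immediately after a vowel) → [ɣ].
/o/ — between /ɡ/ and /w/, in an unstressed syllable — surfaces as [ə] (rule 4).
/w/ (word-final): no rule targets it → [w].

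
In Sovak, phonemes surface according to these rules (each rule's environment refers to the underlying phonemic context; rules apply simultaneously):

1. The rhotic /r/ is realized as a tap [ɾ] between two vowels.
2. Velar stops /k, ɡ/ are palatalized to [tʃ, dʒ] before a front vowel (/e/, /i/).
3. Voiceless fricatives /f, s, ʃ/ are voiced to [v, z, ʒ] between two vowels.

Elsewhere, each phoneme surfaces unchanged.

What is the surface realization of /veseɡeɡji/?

/v/ (word-initial): no rule targets it → [v].
/e/ stays [e].
/s/ meets the environment for rule 3 (between two vowels) → [z].
/e/ — not in any rule's target class → [e].
/ɡ/ — between /e/ and /e/, before a front vowel — surfaces as [dʒ] (rule 2).
/e/ stays [e].
/ɡ/ (between /e/ and /j/): rule 2 targets it, but not before a front vowel → unchanged [ɡ].
/j/ stays [j].
/i/ stays [i].

[vezedʒeɡji]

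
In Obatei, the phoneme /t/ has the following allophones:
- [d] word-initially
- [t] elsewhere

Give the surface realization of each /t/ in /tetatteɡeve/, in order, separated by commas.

Occurrence 1 (position 1): word-initially → [d].
Occurrence 2 (position 3): no conditioning environment matches → elsewhere allophone [t].
Occurrence 3 (position 5): no conditioning environment matches → elsewhere allophone [t].
Occurrence 4 (position 6): no conditioning environment matches → elsewhere allophone [t].

[d], [t], [t], [t]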